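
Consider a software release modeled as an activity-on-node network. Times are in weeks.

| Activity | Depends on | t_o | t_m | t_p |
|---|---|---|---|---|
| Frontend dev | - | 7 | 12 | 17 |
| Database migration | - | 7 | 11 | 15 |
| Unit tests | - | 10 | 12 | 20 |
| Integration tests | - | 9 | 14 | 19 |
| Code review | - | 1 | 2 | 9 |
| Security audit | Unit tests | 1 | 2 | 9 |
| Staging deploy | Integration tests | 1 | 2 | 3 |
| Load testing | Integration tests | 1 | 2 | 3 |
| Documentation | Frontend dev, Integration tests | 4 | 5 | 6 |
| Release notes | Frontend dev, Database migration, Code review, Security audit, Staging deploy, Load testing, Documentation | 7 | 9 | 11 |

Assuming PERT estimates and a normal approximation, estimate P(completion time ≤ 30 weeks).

0.863

te_Frontend dev = (7 + 4·12 + 17)/6 = 72/6 = 12; σ²_Frontend dev = ((17−7)/6)² = 2.778
te_Database migration = (7 + 4·11 + 15)/6 = 66/6 = 11; σ²_Database migration = ((15−7)/6)² = 1.778
te_Unit tests = (10 + 4·12 + 20)/6 = 78/6 = 13; σ²_Unit tests = ((20−10)/6)² = 2.778
te_Integration tests = (9 + 4·14 + 19)/6 = 84/6 = 14; σ²_Integration tests = ((19−9)/6)² = 2.778
te_Code review = (1 + 4·2 + 9)/6 = 18/6 = 3; σ²_Code review = ((9−1)/6)² = 1.778
te_Security audit = (1 + 4·2 + 9)/6 = 18/6 = 3; σ²_Security audit = ((9−1)/6)² = 1.778
te_Staging deploy = (1 + 4·2 + 3)/6 = 12/6 = 2; σ²_Staging deploy = ((3−1)/6)² = 0.111
te_Load testing = (1 + 4·2 + 3)/6 = 12/6 = 2; σ²_Load testing = ((3−1)/6)² = 0.111
te_Documentation = (4 + 4·5 + 6)/6 = 30/6 = 5; σ²_Documentation = ((6−4)/6)² = 0.111
te_Release notes = (7 + 4·9 + 11)/6 = 54/6 = 9; σ²_Release notes = ((11−7)/6)² = 0.444

Forward pass:
ES_Frontend dev = 0; EF_Frontend dev = 12
ES_Database migration = 0; EF_Database migration = 11
ES_Unit tests = 0; EF_Unit tests = 13
ES_Integration tests = 0; EF_Integration tests = 14
ES_Code review = 0; EF_Code review = 3
ES_Security audit = 13; EF_Security audit = 13+3 = 16
ES_Staging deploy = 14; EF_Staging deploy = 14+2 = 16
ES_Load testing = 14; EF_Load testing = 14+2 = 16
ES_Documentation = max(EF_Frontend dev=12, EF_Integration tests=14) = 14; EF_Documentation = 14+5 = 19
ES_Release notes = max(EF_Frontend dev=12, EF_Database migration=11, EF_Code review=3, EF_Security audit=16, EF_Staging deploy=16, EF_Load testing=16, EF_Documentation=19) = 19; EF_Release notes = 19+9 = 28
Expected project duration μ = 28 weeks. Critical path: Integration tests → Documentation → Release notes.

Variance along critical path = 2.778 + 0.111 + 0.444 = 3.333; σ = √3.333 = 1.826 weeks.
Z = (30 − 28) / 1.826 = 1.095
P(T ≤ 30) = Φ(1.095) ≈ 0.863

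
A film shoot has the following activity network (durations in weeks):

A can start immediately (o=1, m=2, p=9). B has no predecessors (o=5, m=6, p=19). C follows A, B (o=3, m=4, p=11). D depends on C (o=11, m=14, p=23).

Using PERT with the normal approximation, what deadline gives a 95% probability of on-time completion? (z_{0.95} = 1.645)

33.5 weeks

te_A = (1 + 4·2 + 9)/6 = 18/6 = 3; σ²_A = ((9−1)/6)² = 1.778
te_B = (5 + 4·6 + 19)/6 = 48/6 = 8; σ²_B = ((19−5)/6)² = 5.444
te_C = (3 + 4·4 + 11)/6 = 30/6 = 5; σ²_C = ((11−3)/6)² = 1.778
te_D = (11 + 4·14 + 23)/6 = 90/6 = 15; σ²_D = ((23−11)/6)² = 4.000

Forward pass:
ES_A = 0; EF_A = 3
ES_B = 0; EF_B = 8
ES_C = max(EF_A=3, EF_B=8) = 8; EF_C = 8+5 = 13
ES_D = 13; EF_D = 13+15 = 28
Expected project duration μ = 28 weeks. Critical path: B → C → D.

Variance along critical path = 5.444 + 1.778 + 4.000 = 11.222; σ = 3.350 weeks.
D = μ + z·σ = 28 + 1.645·3.350 = 33.5 weeks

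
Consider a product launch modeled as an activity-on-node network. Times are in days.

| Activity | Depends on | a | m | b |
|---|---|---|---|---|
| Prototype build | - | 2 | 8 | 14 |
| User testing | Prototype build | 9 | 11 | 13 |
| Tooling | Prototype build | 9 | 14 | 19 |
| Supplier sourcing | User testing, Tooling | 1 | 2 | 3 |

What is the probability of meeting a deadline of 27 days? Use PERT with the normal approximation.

te_Prototype build = (2 + 4·8 + 14)/6 = 48/6 = 8; σ²_Prototype build = ((14−2)/6)² = 4.000
te_User testing = (9 + 4·11 + 13)/6 = 66/6 = 11; σ²_User testing = ((13−9)/6)² = 0.444
te_Tooling = (9 + 4·14 + 19)/6 = 84/6 = 14; σ²_Tooling = ((19−9)/6)² = 2.778
te_Supplier sourcing = (1 + 4·2 + 3)/6 = 12/6 = 2; σ²_Supplier sourcing = ((3−1)/6)² = 0.111

Forward pass:
ES_Prototype build = 0; EF_Prototype build = 8
ES_User testing = 8; EF_User testing = 8+11 = 19
ES_Tooling = 8; EF_Tooling = 8+14 = 22
ES_Supplier sourcing = max(EF_User testing=19, EF_Tooling=22) = 22; EF_Supplier sourcing = 22+2 = 24
Expected project duration μ = 24 days. Critical path: Prototype build → Tooling → Supplier sourcing.

Variance along critical path = 4.000 + 2.778 + 0.111 = 6.889; σ = √6.889 = 2.625 days.
Z = (27 − 24) / 2.625 = 1.143
P(T ≤ 27) = Φ(1.143) ≈ 0.873

0.873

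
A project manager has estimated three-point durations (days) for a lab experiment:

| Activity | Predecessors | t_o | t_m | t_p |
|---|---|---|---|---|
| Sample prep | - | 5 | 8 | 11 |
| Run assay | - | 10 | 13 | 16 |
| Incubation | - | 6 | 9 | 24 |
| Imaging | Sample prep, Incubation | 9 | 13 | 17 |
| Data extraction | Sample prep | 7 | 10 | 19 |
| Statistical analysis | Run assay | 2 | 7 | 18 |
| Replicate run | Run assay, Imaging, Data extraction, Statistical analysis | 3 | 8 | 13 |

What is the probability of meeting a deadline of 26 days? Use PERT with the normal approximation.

0.052

te_Sample prep = (5 + 4·8 + 11)/6 = 48/6 = 8; σ²_Sample prep = ((11−5)/6)² = 1.000
te_Run assay = (10 + 4·13 + 16)/6 = 78/6 = 13; σ²_Run assay = ((16−10)/6)² = 1.000
te_Incubation = (6 + 4·9 + 24)/6 = 66/6 = 11; σ²_Incubation = ((24−6)/6)² = 9.000
te_Imaging = (9 + 4·13 + 17)/6 = 78/6 = 13; σ²_Imaging = ((17−9)/6)² = 1.778
te_Data extraction = (7 + 4·10 + 19)/6 = 66/6 = 11; σ²_Data extraction = ((19−7)/6)² = 4.000
te_Statistical analysis = (2 + 4·7 + 18)/6 = 48/6 = 8; σ²_Statistical analysis = ((18−2)/6)² = 7.111
te_Replicate run = (3 + 4·8 + 13)/6 = 48/6 = 8; σ²_Replicate run = ((13−3)/6)² = 2.778

Forward pass:
ES_Sample prep = 0; EF_Sample prep = 8
ES_Run assay = 0; EF_Run assay = 13
ES_Incubation = 0; EF_Incubation = 11
ES_Imaging = max(EF_Sample prep=8, EF_Incubation=11) = 11; EF_Imaging = 11+13 = 24
ES_Data extraction = 8; EF_Data extraction = 8+11 = 19
ES_Statistical analysis = 13; EF_Statistical analysis = 13+8 = 21
ES_Replicate run = max(EF_Run assay=13, EF_Imaging=24, EF_Data extraction=19, EF_Statistical analysis=21) = 24; EF_Replicate run = 24+8 = 32
Expected project duration μ = 32 days. Critical path: Incubation → Imaging → Replicate run.

Variance along critical path = 9.000 + 1.778 + 2.778 = 13.556; σ = √13.556 = 3.682 days.
Z = (26 − 32) / 3.682 = -1.630
P(T ≤ 26) = Φ(-1.630) ≈ 0.052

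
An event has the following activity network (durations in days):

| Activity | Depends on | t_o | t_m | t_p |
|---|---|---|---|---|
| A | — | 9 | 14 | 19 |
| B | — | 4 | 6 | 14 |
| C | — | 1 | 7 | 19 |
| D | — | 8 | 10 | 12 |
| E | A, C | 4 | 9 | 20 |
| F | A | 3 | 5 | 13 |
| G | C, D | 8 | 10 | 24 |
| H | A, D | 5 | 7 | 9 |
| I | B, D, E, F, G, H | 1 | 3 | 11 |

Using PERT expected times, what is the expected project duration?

te_A = (9 + 4·14 + 19)/6 = 84/6 = 14
te_B = (4 + 4·6 + 14)/6 = 42/6 = 7
te_C = (1 + 4·7 + 19)/6 = 48/6 = 8
te_D = (8 + 4·10 + 12)/6 = 60/6 = 10
te_E = (4 + 4·9 + 20)/6 = 60/6 = 10
te_F = (3 + 4·5 + 13)/6 = 36/6 = 6
te_G = (8 + 4·10 + 24)/6 = 72/6 = 12
te_H = (5 + 4·7 + 9)/6 = 42/6 = 7
te_I = (1 + 4·3 + 11)/6 = 24/6 = 4

Forward pass:
ES_A = 0; EF_A = 14
ES_B = 0; EF_B = 7
ES_C = 0; EF_C = 8
ES_D = 0; EF_D = 10
ES_E = max(EF_A=14, EF_C=8) = 14; EF_E = 14+10 = 24
ES_F = 14; EF_F = 14+6 = 20
ES_G = max(EF_C=8, EF_D=10) = 10; EF_G = 10+12 = 22
ES_H = max(EF_A=14, EF_D=10) = 14; EF_H = 14+7 = 21
ES_I = max(EF_B=7, EF_D=10, EF_E=24, EF_F=20, EF_G=22, EF_H=21) = 24; EF_I = 24+4 = 28
Expected project duration μ = 28 days. Critical path: A → E → I.

28 days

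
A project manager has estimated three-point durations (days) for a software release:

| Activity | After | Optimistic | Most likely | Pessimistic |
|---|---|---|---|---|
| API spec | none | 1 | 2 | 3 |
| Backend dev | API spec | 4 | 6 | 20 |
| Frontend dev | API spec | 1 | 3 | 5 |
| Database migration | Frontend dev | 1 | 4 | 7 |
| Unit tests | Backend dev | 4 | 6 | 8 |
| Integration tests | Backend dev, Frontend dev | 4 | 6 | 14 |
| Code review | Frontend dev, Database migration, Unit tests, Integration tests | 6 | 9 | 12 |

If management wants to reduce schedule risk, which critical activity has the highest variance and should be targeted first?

te_API spec = (1 + 4·2 + 3)/6 = 12/6 = 2; σ²_API spec = ((3−1)/6)² = 0.111
te_Backend dev = (4 + 4·6 + 20)/6 = 48/6 = 8; σ²_Backend dev = ((20−4)/6)² = 7.111
te_Frontend dev = (1 + 4·3 + 5)/6 = 18/6 = 3; σ²_Frontend dev = ((5−1)/6)² = 0.444
te_Database migration = (1 + 4·4 + 7)/6 = 24/6 = 4; σ²_Database migration = ((7−1)/6)² = 1.000
te_Unit tests = (4 + 4·6 + 8)/6 = 36/6 = 6; σ²_Unit tests = ((8−4)/6)² = 0.444
te_Integration tests = (4 + 4·6 + 14)/6 = 42/6 = 7; σ²_Integration tests = ((14−4)/6)² = 2.778
te_Code review = (6 + 4·9 + 12)/6 = 54/6 = 9; σ²_Code review = ((12−6)/6)² = 1.000

Forward pass:
ES_API spec = 0; EF_API spec = 2
ES_Backend dev = 2; EF_Backend dev = 2+8 = 10
ES_Frontend dev = 2; EF_Frontend dev = 2+3 = 5
ES_Database migration = 5; EF_Database migration = 5+4 = 9
ES_Unit tests = 10; EF_Unit tests = 10+6 = 16
ES_Integration tests = max(EF_Backend dev=10, EF_Frontend dev=5) = 10; EF_Integration tests = 10+7 = 17
ES_Code review = max(EF_Frontend dev=5, EF_Database migration=9, EF_Unit tests=16, EF_Integration tests=17) = 17; EF_Code review = 17+9 = 26
Expected project duration μ = 26 days. Critical path: API spec → Backend dev → Integration tests → Code review.

Variances on critical path: σ²_API spec=0.111, σ²_Backend dev=7.111, σ²_Integration tests=2.778, σ²_Code review=1.000.
Largest is σ²_Backend dev = 7.111.

Backend dev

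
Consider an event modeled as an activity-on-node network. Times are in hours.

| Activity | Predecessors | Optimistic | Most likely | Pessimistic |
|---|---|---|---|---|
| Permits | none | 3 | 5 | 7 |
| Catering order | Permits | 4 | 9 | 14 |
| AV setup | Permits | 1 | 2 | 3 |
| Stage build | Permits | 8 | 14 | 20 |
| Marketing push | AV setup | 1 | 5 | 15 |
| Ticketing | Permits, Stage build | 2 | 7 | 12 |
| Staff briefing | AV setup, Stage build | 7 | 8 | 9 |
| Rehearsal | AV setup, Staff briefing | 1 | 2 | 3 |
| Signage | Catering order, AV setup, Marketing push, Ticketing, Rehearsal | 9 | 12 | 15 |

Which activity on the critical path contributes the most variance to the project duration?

Stage build

te_Permits = (3 + 4·5 + 7)/6 = 30/6 = 5; σ²_Permits = ((7−3)/6)² = 0.444
te_Catering order = (4 + 4·9 + 14)/6 = 54/6 = 9; σ²_Catering order = ((14−4)/6)² = 2.778
te_AV setup = (1 + 4·2 + 3)/6 = 12/6 = 2; σ²_AV setup = ((3−1)/6)² = 0.111
te_Stage build = (8 + 4·14 + 20)/6 = 84/6 = 14; σ²_Stage build = ((20−8)/6)² = 4.000
te_Marketing push = (1 + 4·5 + 15)/6 = 36/6 = 6; σ²_Marketing push = ((15−1)/6)² = 5.444
te_Ticketing = (2 + 4·7 + 12)/6 = 42/6 = 7; σ²_Ticketing = ((12−2)/6)² = 2.778
te_Staff briefing = (7 + 4·8 + 9)/6 = 48/6 = 8; σ²_Staff briefing = ((9−7)/6)² = 0.111
te_Rehearsal = (1 + 4·2 + 3)/6 = 12/6 = 2; σ²_Rehearsal = ((3−1)/6)² = 0.111
te_Signage = (9 + 4·12 + 15)/6 = 72/6 = 12; σ²_Signage = ((15−9)/6)² = 1.000

Forward pass:
ES_Permits = 0; EF_Permits = 5
ES_Catering order = 5; EF_Catering order = 5+9 = 14
ES_AV setup = 5; EF_AV setup = 5+2 = 7
ES_Stage build = 5; EF_Stage build = 5+14 = 19
ES_Marketing push = 7; EF_Marketing push = 7+6 = 13
ES_Ticketing = max(EF_Permits=5, EF_Stage build=19) = 19; EF_Ticketing = 19+7 = 26
ES_Staff briefing = max(EF_AV setup=7, EF_Stage build=19) = 19; EF_Staff briefing = 19+8 = 27
ES_Rehearsal = max(EF_AV setup=7, EF_Staff briefing=27) = 27; EF_Rehearsal = 27+2 = 29
ES_Signage = max(EF_Catering order=14, EF_AV setup=7, EF_Marketing push=13, EF_Ticketing=26, EF_Rehearsal=29) = 29; EF_Signage = 29+12 = 41
Expected project duration μ = 41 hours. Critical path: Permits → Stage build → Staff briefing → Rehearsal → Signage.

Variances on critical path: σ²_Permits=0.444, σ²_Stage build=4.000, σ²_Staff briefing=0.111, σ²_Rehearsal=0.111, σ²_Signage=1.000.
Largest is σ²_Stage build = 4.000.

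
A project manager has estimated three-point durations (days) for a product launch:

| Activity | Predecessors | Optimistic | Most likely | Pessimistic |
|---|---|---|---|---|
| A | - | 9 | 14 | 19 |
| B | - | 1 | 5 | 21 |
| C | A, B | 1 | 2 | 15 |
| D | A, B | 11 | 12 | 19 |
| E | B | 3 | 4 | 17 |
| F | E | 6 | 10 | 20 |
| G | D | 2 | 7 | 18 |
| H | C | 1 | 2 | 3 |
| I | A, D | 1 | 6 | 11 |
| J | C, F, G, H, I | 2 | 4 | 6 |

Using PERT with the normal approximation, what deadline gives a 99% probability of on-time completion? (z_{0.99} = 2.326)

47.1 days

te_A = (9 + 4·14 + 19)/6 = 84/6 = 14; σ²_A = ((19−9)/6)² = 2.778
te_B = (1 + 4·5 + 21)/6 = 42/6 = 7; σ²_B = ((21−1)/6)² = 11.111
te_C = (1 + 4·2 + 15)/6 = 24/6 = 4; σ²_C = ((15−1)/6)² = 5.444
te_D = (11 + 4·12 + 19)/6 = 78/6 = 13; σ²_D = ((19−11)/6)² = 1.778
te_E = (3 + 4·4 + 17)/6 = 36/6 = 6; σ²_E = ((17−3)/6)² = 5.444
te_F = (6 + 4·10 + 20)/6 = 66/6 = 11; σ²_F = ((20−6)/6)² = 5.444
te_G = (2 + 4·7 + 18)/6 = 48/6 = 8; σ²_G = ((18−2)/6)² = 7.111
te_H = (1 + 4·2 + 3)/6 = 12/6 = 2; σ²_H = ((3−1)/6)² = 0.111
te_I = (1 + 4·6 + 11)/6 = 36/6 = 6; σ²_I = ((11−1)/6)² = 2.778
te_J = (2 + 4·4 + 6)/6 = 24/6 = 4; σ²_J = ((6−2)/6)² = 0.444

Forward pass:
ES_A = 0; EF_A = 14
ES_B = 0; EF_B = 7
ES_C = max(EF_A=14, EF_B=7) = 14; EF_C = 14+4 = 18
ES_D = max(EF_A=14, EF_B=7) = 14; EF_D = 14+13 = 27
ES_E = 7; EF_E = 7+6 = 13
ES_F = 13; EF_F = 13+11 = 24
ES_G = 27; EF_G = 27+8 = 35
ES_H = 18; EF_H = 18+2 = 20
ES_I = max(EF_A=14, EF_D=27) = 27; EF_I = 27+6 = 33
ES_J = max(EF_C=18, EF_F=24, EF_G=35, EF_H=20, EF_I=33) = 35; EF_J = 35+4 = 39
Expected project duration μ = 39 days. Critical path: A → D → G → J.

Variance along critical path = 2.778 + 1.778 + 7.111 + 0.444 = 12.111; σ = 3.480 days.
D = μ + z·σ = 39 + 2.326·3.480 = 47.1 days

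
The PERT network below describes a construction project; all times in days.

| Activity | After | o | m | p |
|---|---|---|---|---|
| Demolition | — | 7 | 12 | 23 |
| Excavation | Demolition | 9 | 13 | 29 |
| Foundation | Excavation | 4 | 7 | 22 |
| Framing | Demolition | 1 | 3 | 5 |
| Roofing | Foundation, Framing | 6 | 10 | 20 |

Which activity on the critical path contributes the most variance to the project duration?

Excavation

te_Demolition = (7 + 4·12 + 23)/6 = 78/6 = 13; σ²_Demolition = ((23−7)/6)² = 7.111
te_Excavation = (9 + 4·13 + 29)/6 = 90/6 = 15; σ²_Excavation = ((29−9)/6)² = 11.111
te_Foundation = (4 + 4·7 + 22)/6 = 54/6 = 9; σ²_Foundation = ((22−4)/6)² = 9.000
te_Framing = (1 + 4·3 + 5)/6 = 18/6 = 3; σ²_Framing = ((5−1)/6)² = 0.444
te_Roofing = (6 + 4·10 + 20)/6 = 66/6 = 11; σ²_Roofing = ((20−6)/6)² = 5.444

Forward pass:
ES_Demolition = 0; EF_Demolition = 13
ES_Excavation = 13; EF_Excavation = 13+15 = 28
ES_Foundation = 28; EF_Foundation = 28+9 = 37
ES_Framing = 13; EF_Framing = 13+3 = 16
ES_Roofing = max(EF_Foundation=37, EF_Framing=16) = 37; EF_Roofing = 37+11 = 48
Expected project duration μ = 48 days. Critical path: Demolition → Excavation → Foundation → Roofing.

Variances on critical path: σ²_Demolition=7.111, σ²_Excavation=11.111, σ²_Foundation=9.000, σ²_Roofing=5.444.
Largest is σ²_Excavation = 11.111.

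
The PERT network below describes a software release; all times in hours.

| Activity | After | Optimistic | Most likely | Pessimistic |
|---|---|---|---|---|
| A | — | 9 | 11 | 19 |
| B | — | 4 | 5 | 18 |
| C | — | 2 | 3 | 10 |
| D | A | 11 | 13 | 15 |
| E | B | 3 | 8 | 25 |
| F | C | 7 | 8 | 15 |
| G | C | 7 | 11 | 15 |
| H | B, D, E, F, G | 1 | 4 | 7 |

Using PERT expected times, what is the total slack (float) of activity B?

te_A = (9 + 4·11 + 19)/6 = 72/6 = 12
te_B = (4 + 4·5 + 18)/6 = 42/6 = 7
te_C = (2 + 4·3 + 10)/6 = 24/6 = 4
te_D = (11 + 4·13 + 15)/6 = 78/6 = 13
te_E = (3 + 4·8 + 25)/6 = 60/6 = 10
te_F = (7 + 4·8 + 15)/6 = 54/6 = 9
te_G = (7 + 4·11 + 15)/6 = 66/6 = 11
te_H = (1 + 4·4 + 7)/6 = 24/6 = 4

Forward pass:
ES_A = 0; EF_A = 12
ES_B = 0; EF_B = 7
ES_C = 0; EF_C = 4
ES_D = 12; EF_D = 12+13 = 25
ES_E = 7; EF_E = 7+10 = 17
ES_F = 4; EF_F = 4+9 = 13
ES_G = 4; EF_G = 4+11 = 15
ES_H = max(EF_B=7, EF_D=25, EF_E=17, EF_F=13, EF_G=15) = 25; EF_H = 25+4 = 29
Expected project duration μ = 29 hours. Critical path: A → D → H.

Backward pass:
LF_H = 29; LS_H = 29−4 = 25
LF_G = LS_H = 25; LS_G = 25−11 = 14
LF_F = LS_H = 25; LS_F = 25−9 = 16
LF_E = LS_H = 25; LS_E = 25−10 = 15
LF_D = LS_H = 25; LS_D = 25−13 = 12
LF_C = min(LS_F=16, LS_G=14) = 14; LS_C = 14−4 = 10
LF_B = min(LS_E=15, LS_H=25) = 15; LS_B = 15−7 = 8
LF_A = LS_D = 12; LS_A = 12−12 = 0
Slack_B = LS_B − ES_B = 8 − 0 = 8

8 hours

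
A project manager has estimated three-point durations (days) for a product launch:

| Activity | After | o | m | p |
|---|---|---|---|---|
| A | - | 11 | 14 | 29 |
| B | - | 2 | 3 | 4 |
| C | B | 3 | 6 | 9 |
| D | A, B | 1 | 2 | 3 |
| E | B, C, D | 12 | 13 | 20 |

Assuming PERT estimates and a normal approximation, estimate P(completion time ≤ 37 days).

te_A = (11 + 4·14 + 29)/6 = 96/6 = 16; σ²_A = ((29−11)/6)² = 9.000
te_B = (2 + 4·3 + 4)/6 = 18/6 = 3; σ²_B = ((4−2)/6)² = 0.111
te_C = (3 + 4·6 + 9)/6 = 36/6 = 6; σ²_C = ((9−3)/6)² = 1.000
te_D = (1 + 4·2 + 3)/6 = 12/6 = 2; σ²_D = ((3−1)/6)² = 0.111
te_E = (12 + 4·13 + 20)/6 = 84/6 = 14; σ²_E = ((20−12)/6)² = 1.778

Forward pass:
ES_A = 0; EF_A = 16
ES_B = 0; EF_B = 3
ES_C = 3; EF_C = 3+6 = 9
ES_D = max(EF_A=16, EF_B=3) = 16; EF_D = 16+2 = 18
ES_E = max(EF_B=3, EF_C=9, EF_D=18) = 18; EF_E = 18+14 = 32
Expected project duration μ = 32 days. Critical path: A → D → E.

Variance along critical path = 9.000 + 0.111 + 1.778 = 10.889; σ = √10.889 = 3.300 days.
Z = (37 − 32) / 3.300 = 1.515
P(T ≤ 37) = Φ(1.515) ≈ 0.935

0.935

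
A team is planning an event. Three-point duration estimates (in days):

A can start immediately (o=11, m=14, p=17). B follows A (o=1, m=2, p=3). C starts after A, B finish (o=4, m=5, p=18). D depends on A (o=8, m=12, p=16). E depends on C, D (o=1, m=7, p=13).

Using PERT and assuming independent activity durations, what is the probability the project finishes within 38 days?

0.973

te_A = (11 + 4·14 + 17)/6 = 84/6 = 14; σ²_A = ((17−11)/6)² = 1.000
te_B = (1 + 4·2 + 3)/6 = 12/6 = 2; σ²_B = ((3−1)/6)² = 0.111
te_C = (4 + 4·5 + 18)/6 = 42/6 = 7; σ²_C = ((18−4)/6)² = 5.444
te_D = (8 + 4·12 + 16)/6 = 72/6 = 12; σ²_D = ((16−8)/6)² = 1.778
te_E = (1 + 4·7 + 13)/6 = 42/6 = 7; σ²_E = ((13−1)/6)² = 4.000

Forward pass:
ES_A = 0; EF_A = 14
ES_B = 14; EF_B = 14+2 = 16
ES_C = max(EF_A=14, EF_B=16) = 16; EF_C = 16+7 = 23
ES_D = 14; EF_D = 14+12 = 26
ES_E = max(EF_C=23, EF_D=26) = 26; EF_E = 26+7 = 33
Expected project duration μ = 33 days. Critical path: A → D → E.

Variance along critical path = 1.000 + 1.778 + 4.000 = 6.778; σ = √6.778 = 2.603 days.
Z = (38 − 33) / 2.603 = 1.921
P(T ≤ 38) = Φ(1.921) ≈ 0.973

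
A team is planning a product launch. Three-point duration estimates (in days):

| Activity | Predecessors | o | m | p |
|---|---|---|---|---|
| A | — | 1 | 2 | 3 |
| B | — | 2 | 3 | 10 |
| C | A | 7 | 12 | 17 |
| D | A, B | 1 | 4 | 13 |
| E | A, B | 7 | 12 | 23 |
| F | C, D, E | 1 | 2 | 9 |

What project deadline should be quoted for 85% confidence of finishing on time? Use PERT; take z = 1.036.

te_A = (1 + 4·2 + 3)/6 = 12/6 = 2; σ²_A = ((3−1)/6)² = 0.111
te_B = (2 + 4·3 + 10)/6 = 24/6 = 4; σ²_B = ((10−2)/6)² = 1.778
te_C = (7 + 4·12 + 17)/6 = 72/6 = 12; σ²_C = ((17−7)/6)² = 2.778
te_D = (1 + 4·4 + 13)/6 = 30/6 = 5; σ²_D = ((13−1)/6)² = 4.000
te_E = (7 + 4·12 + 23)/6 = 78/6 = 13; σ²_E = ((23−7)/6)² = 7.111
te_F = (1 + 4·2 + 9)/6 = 18/6 = 3; σ²_F = ((9−1)/6)² = 1.778

Forward pass:
ES_A = 0; EF_A = 2
ES_B = 0; EF_B = 4
ES_C = 2; EF_C = 2+12 = 14
ES_D = max(EF_A=2, EF_B=4) = 4; EF_D = 4+5 = 9
ES_E = max(EF_A=2, EF_B=4) = 4; EF_E = 4+13 = 17
ES_F = max(EF_C=14, EF_D=9, EF_E=17) = 17; EF_F = 17+3 = 20
Expected project duration μ = 20 days. Critical path: B → E → F.

Variance along critical path = 1.778 + 7.111 + 1.778 = 10.667; σ = 3.266 days.
D = μ + z·σ = 20 + 1.036·3.266 = 23.4 days

23.4 days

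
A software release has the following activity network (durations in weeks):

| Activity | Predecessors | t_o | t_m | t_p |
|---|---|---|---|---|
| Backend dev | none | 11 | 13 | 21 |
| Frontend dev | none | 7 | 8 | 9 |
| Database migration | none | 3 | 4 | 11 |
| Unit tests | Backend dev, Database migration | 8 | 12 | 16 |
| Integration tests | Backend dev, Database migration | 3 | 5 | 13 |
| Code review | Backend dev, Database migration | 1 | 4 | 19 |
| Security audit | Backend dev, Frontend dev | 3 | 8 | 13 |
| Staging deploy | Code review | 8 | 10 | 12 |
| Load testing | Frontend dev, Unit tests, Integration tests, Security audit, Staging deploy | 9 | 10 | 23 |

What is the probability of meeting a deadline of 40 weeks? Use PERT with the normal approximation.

0.317

te_Backend dev = (11 + 4·13 + 21)/6 = 84/6 = 14; σ²_Backend dev = ((21−11)/6)² = 2.778
te_Frontend dev = (7 + 4·8 + 9)/6 = 48/6 = 8; σ²_Frontend dev = ((9−7)/6)² = 0.111
te_Database migration = (3 + 4·4 + 11)/6 = 30/6 = 5; σ²_Database migration = ((11−3)/6)² = 1.778
te_Unit tests = (8 + 4·12 + 16)/6 = 72/6 = 12; σ²_Unit tests = ((16−8)/6)² = 1.778
te_Integration tests = (3 + 4·5 + 13)/6 = 36/6 = 6; σ²_Integration tests = ((13−3)/6)² = 2.778
te_Code review = (1 + 4·4 + 19)/6 = 36/6 = 6; σ²_Code review = ((19−1)/6)² = 9.000
te_Security audit = (3 + 4·8 + 13)/6 = 48/6 = 8; σ²_Security audit = ((13−3)/6)² = 2.778
te_Staging deploy = (8 + 4·10 + 12)/6 = 60/6 = 10; σ²_Staging deploy = ((12−8)/6)² = 0.444
te_Load testing = (9 + 4·10 + 23)/6 = 72/6 = 12; σ²_Load testing = ((23−9)/6)² = 5.444

Forward pass:
ES_Backend dev = 0; EF_Backend dev = 14
ES_Frontend dev = 0; EF_Frontend dev = 8
ES_Database migration = 0; EF_Database migration = 5
ES_Unit tests = max(EF_Backend dev=14, EF_Database migration=5) = 14; EF_Unit tests = 14+12 = 26
ES_Integration tests = max(EF_Backend dev=14, EF_Database migration=5) = 14; EF_Integration tests = 14+6 = 20
ES_Code review = max(EF_Backend dev=14, EF_Database migration=5) = 14; EF_Code review = 14+6 = 20
ES_Security audit = max(EF_Backend dev=14, EF_Frontend dev=8) = 14; EF_Security audit = 14+8 = 22
ES_Staging deploy = 20; EF_Staging deploy = 20+10 = 30
ES_Load testing = max(EF_Frontend dev=8, EF_Unit tests=26, EF_Integration tests=20, EF_Security audit=22, EF_Staging deploy=30) = 30; EF_Load testing = 30+12 = 42
Expected project duration μ = 42 weeks. Critical path: Backend dev → Code review → Staging deploy → Load testing.

Variance along critical path = 2.778 + 9.000 + 0.444 + 5.444 = 17.667; σ = √17.667 = 4.203 weeks.
Z = (40 − 42) / 4.203 = -0.476
P(T ≤ 40) = Φ(-0.476) ≈ 0.317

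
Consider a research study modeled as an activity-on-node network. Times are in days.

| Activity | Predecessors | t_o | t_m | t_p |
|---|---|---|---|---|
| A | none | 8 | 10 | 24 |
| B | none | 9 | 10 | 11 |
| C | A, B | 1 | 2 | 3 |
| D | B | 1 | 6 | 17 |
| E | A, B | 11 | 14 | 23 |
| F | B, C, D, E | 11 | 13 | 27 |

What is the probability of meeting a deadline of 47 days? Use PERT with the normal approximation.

0.879

te_A = (8 + 4·10 + 24)/6 = 72/6 = 12; σ²_A = ((24−8)/6)² = 7.111
te_B = (9 + 4·10 + 11)/6 = 60/6 = 10; σ²_B = ((11−9)/6)² = 0.111
te_C = (1 + 4·2 + 3)/6 = 12/6 = 2; σ²_C = ((3−1)/6)² = 0.111
te_D = (1 + 4·6 + 17)/6 = 42/6 = 7; σ²_D = ((17−1)/6)² = 7.111
te_E = (11 + 4·14 + 23)/6 = 90/6 = 15; σ²_E = ((23−11)/6)² = 4.000
te_F = (11 + 4·13 + 27)/6 = 90/6 = 15; σ²_F = ((27−11)/6)² = 7.111

Forward pass:
ES_A = 0; EF_A = 12
ES_B = 0; EF_B = 10
ES_C = max(EF_A=12, EF_B=10) = 12; EF_C = 12+2 = 14
ES_D = 10; EF_D = 10+7 = 17
ES_E = max(EF_A=12, EF_B=10) = 12; EF_E = 12+15 = 27
ES_F = max(EF_B=10, EF_C=14, EF_D=17, EF_E=27) = 27; EF_F = 27+15 = 42
Expected project duration μ = 42 days. Critical path: A → E → F.

Variance along critical path = 7.111 + 4.000 + 7.111 = 18.222; σ = √18.222 = 4.269 days.
Z = (47 − 42) / 4.269 = 1.171
P(T ≤ 47) = Φ(1.171) ≈ 0.879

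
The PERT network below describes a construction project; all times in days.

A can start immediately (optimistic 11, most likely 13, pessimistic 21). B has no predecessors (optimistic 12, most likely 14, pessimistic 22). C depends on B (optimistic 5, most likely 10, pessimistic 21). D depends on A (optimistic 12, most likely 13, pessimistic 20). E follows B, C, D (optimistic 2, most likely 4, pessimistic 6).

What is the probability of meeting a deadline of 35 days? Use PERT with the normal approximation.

te_A = (11 + 4·13 + 21)/6 = 84/6 = 14; σ²_A = ((21−11)/6)² = 2.778
te_B = (12 + 4·14 + 22)/6 = 90/6 = 15; σ²_B = ((22−12)/6)² = 2.778
te_C = (5 + 4·10 + 21)/6 = 66/6 = 11; σ²_C = ((21−5)/6)² = 7.111
te_D = (12 + 4·13 + 20)/6 = 84/6 = 14; σ²_D = ((20−12)/6)² = 1.778
te_E = (2 + 4·4 + 6)/6 = 24/6 = 4; σ²_E = ((6−2)/6)² = 0.444

Forward pass:
ES_A = 0; EF_A = 14
ES_B = 0; EF_B = 15
ES_C = 15; EF_C = 15+11 = 26
ES_D = 14; EF_D = 14+14 = 28
ES_E = max(EF_B=15, EF_C=26, EF_D=28) = 28; EF_E = 28+4 = 32
Expected project duration μ = 32 days. Critical path: A → D → E.

Variance along critical path = 2.778 + 1.778 + 0.444 = 5.000; σ = √5.000 = 2.236 days.
Z = (35 − 32) / 2.236 = 1.342
P(T ≤ 35) = Φ(1.342) ≈ 0.910

0.910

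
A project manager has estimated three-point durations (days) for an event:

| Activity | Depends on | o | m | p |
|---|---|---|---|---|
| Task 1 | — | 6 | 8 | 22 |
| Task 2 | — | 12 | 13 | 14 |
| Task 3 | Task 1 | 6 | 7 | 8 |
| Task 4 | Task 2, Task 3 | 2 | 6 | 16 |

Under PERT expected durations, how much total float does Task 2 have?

4 days

te_Task 1 = (6 + 4·8 + 22)/6 = 60/6 = 10
te_Task 2 = (12 + 4·13 + 14)/6 = 78/6 = 13
te_Task 3 = (6 + 4·7 + 8)/6 = 42/6 = 7
te_Task 4 = (2 + 4·6 + 16)/6 = 42/6 = 7

Forward pass:
ES_Task 1 = 0; EF_Task 1 = 10
ES_Task 2 = 0; EF_Task 2 = 13
ES_Task 3 = 10; EF_Task 3 = 10+7 = 17
ES_Task 4 = max(EF_Task 2=13, EF_Task 3=17) = 17; EF_Task 4 = 17+7 = 24
Expected project duration μ = 24 days. Critical path: Task 1 → Task 3 → Task 4.

Backward pass:
LF_Task 4 = 24; LS_Task 4 = 24−7 = 17
LF_Task 3 = LS_Task 4 = 17; LS_Task 3 = 17−7 = 10
LF_Task 2 = LS_Task 4 = 17; LS_Task 2 = 17−13 = 4
LF_Task 1 = LS_Task 3 = 10; LS_Task 1 = 10−10 = 0
Slack_Task 2 = LS_Task 2 − ES_Task 2 = 4 − 0 = 4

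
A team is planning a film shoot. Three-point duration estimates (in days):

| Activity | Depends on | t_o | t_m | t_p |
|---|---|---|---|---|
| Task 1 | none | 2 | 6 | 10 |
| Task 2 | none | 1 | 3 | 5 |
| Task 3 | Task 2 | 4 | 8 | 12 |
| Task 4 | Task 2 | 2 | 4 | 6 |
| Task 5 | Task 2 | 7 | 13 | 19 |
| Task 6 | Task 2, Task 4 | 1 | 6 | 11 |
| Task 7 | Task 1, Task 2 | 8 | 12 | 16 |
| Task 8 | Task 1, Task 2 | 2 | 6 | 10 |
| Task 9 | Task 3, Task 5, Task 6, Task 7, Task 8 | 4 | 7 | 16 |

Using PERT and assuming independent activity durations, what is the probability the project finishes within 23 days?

0.138

te_Task 1 = (2 + 4·6 + 10)/6 = 36/6 = 6; σ²_Task 1 = ((10−2)/6)² = 1.778
te_Task 2 = (1 + 4·3 + 5)/6 = 18/6 = 3; σ²_Task 2 = ((5−1)/6)² = 0.444
te_Task 3 = (4 + 4·8 + 12)/6 = 48/6 = 8; σ²_Task 3 = ((12−4)/6)² = 1.778
te_Task 4 = (2 + 4·4 + 6)/6 = 24/6 = 4; σ²_Task 4 = ((6−2)/6)² = 0.444
te_Task 5 = (7 + 4·13 + 19)/6 = 78/6 = 13; σ²_Task 5 = ((19−7)/6)² = 4.000
te_Task 6 = (1 + 4·6 + 11)/6 = 36/6 = 6; σ²_Task 6 = ((11−1)/6)² = 2.778
te_Task 7 = (8 + 4·12 + 16)/6 = 72/6 = 12; σ²_Task 7 = ((16−8)/6)² = 1.778
te_Task 8 = (2 + 4·6 + 10)/6 = 36/6 = 6; σ²_Task 8 = ((10−2)/6)² = 1.778
te_Task 9 = (4 + 4·7 + 16)/6 = 48/6 = 8; σ²_Task 9 = ((16−4)/6)² = 4.000

Forward pass:
ES_Task 1 = 0; EF_Task 1 = 6
ES_Task 2 = 0; EF_Task 2 = 3
ES_Task 3 = 3; EF_Task 3 = 3+8 = 11
ES_Task 4 = 3; EF_Task 4 = 3+4 = 7
ES_Task 5 = 3; EF_Task 5 = 3+13 = 16
ES_Task 6 = max(EF_Task 2=3, EF_Task 4=7) = 7; EF_Task 6 = 7+6 = 13
ES_Task 7 = max(EF_Task 1=6, EF_Task 2=3) = 6; EF_Task 7 = 6+12 = 18
ES_Task 8 = max(EF_Task 1=6, EF_Task 2=3) = 6; EF_Task 8 = 6+6 = 12
ES_Task 9 = max(EF_Task 3=11, EF_Task 5=16, EF_Task 6=13, EF_Task 7=18, EF_Task 8=12) = 18; EF_Task 9 = 18+8 = 26
Expected project duration μ = 26 days. Critical path: Task 1 → Task 7 → Task 9.

Variance along critical path = 1.778 + 1.778 + 4.000 = 7.556; σ = √7.556 = 2.749 days.
Z = (23 − 26) / 2.749 = -1.091
P(T ≤ 23) = Φ(-1.091) ≈ 0.138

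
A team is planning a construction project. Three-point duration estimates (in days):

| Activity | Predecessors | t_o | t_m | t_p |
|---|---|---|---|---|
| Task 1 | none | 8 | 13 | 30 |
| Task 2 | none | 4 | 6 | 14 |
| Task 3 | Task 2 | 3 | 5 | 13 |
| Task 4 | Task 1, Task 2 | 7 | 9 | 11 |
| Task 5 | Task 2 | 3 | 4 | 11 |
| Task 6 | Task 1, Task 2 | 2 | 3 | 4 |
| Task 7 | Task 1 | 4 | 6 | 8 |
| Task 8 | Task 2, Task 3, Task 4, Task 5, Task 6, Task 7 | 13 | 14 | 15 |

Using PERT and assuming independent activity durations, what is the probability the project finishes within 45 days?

te_Task 1 = (8 + 4·13 + 30)/6 = 90/6 = 15; σ²_Task 1 = ((30−8)/6)² = 13.444
te_Task 2 = (4 + 4·6 + 14)/6 = 42/6 = 7; σ²_Task 2 = ((14−4)/6)² = 2.778
te_Task 3 = (3 + 4·5 + 13)/6 = 36/6 = 6; σ²_Task 3 = ((13−3)/6)² = 2.778
te_Task 4 = (7 + 4·9 + 11)/6 = 54/6 = 9; σ²_Task 4 = ((11−7)/6)² = 0.444
te_Task 5 = (3 + 4·4 + 11)/6 = 30/6 = 5; σ²_Task 5 = ((11−3)/6)² = 1.778
te_Task 6 = (2 + 4·3 + 4)/6 = 18/6 = 3; σ²_Task 6 = ((4−2)/6)² = 0.111
te_Task 7 = (4 + 4·6 + 8)/6 = 36/6 = 6; σ²_Task 7 = ((8−4)/6)² = 0.444
te_Task 8 = (13 + 4·14 + 15)/6 = 84/6 = 14; σ²_Task 8 = ((15−13)/6)² = 0.111

Forward pass:
ES_Task 1 = 0; EF_Task 1 = 15
ES_Task 2 = 0; EF_Task 2 = 7
ES_Task 3 = 7; EF_Task 3 = 7+6 = 13
ES_Task 4 = max(EF_Task 1=15, EF_Task 2=7) = 15; EF_Task 4 = 15+9 = 24
ES_Task 5 = 7; EF_Task 5 = 7+5 = 12
ES_Task 6 = max(EF_Task 1=15, EF_Task 2=7) = 15; EF_Task 6 = 15+3 = 18
ES_Task 7 = 15; EF_Task 7 = 15+6 = 21
ES_Task 8 = max(EF_Task 2=7, EF_Task 3=13, EF_Task 4=24, EF_Task 5=12, EF_Task 6=18, EF_Task 7=21) = 24; EF_Task 8 = 24+14 = 38
Expected project duration μ = 38 days. Critical path: Task 1 → Task 4 → Task 8.

Variance along critical path = 13.444 + 0.444 + 0.111 = 14.000; σ = √14.000 = 3.742 days.
Z = (45 − 38) / 3.742 = 1.871
P(T ≤ 45) = Φ(1.871) ≈ 0.969

0.969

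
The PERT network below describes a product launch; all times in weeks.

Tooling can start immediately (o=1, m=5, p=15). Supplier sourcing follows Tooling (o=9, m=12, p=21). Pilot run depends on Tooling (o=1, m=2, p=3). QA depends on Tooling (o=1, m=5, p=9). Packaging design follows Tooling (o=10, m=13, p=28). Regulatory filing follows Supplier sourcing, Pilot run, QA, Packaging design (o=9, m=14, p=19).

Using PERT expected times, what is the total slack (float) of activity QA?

10 weeks

te_Tooling = (1 + 4·5 + 15)/6 = 36/6 = 6
te_Supplier sourcing = (9 + 4·12 + 21)/6 = 78/6 = 13
te_Pilot run = (1 + 4·2 + 3)/6 = 12/6 = 2
te_QA = (1 + 4·5 + 9)/6 = 30/6 = 5
te_Packaging design = (10 + 4·13 + 28)/6 = 90/6 = 15
te_Regulatory filing = (9 + 4·14 + 19)/6 = 84/6 = 14

Forward pass:
ES_Tooling = 0; EF_Tooling = 6
ES_Supplier sourcing = 6; EF_Supplier sourcing = 6+13 = 19
ES_Pilot run = 6; EF_Pilot run = 6+2 = 8
ES_QA = 6; EF_QA = 6+5 = 11
ES_Packaging design = 6; EF_Packaging design = 6+15 = 21
ES_Regulatory filing = max(EF_Supplier sourcing=19, EF_Pilot run=8, EF_QA=11, EF_Packaging design=21) = 21; EF_Regulatory filing = 21+14 = 35
Expected project duration μ = 35 weeks. Critical path: Tooling → Packaging design → Regulatory filing.

Backward pass:
LF_Regulatory filing = 35; LS_Regulatory filing = 35−14 = 21
LF_Packaging design = LS_Regulatory filing = 21; LS_Packaging design = 21−15 = 6
LF_QA = LS_Regulatory filing = 21; LS_QA = 21−5 = 16
LF_Pilot run = LS_Regulatory filing = 21; LS_Pilot run = 21−2 = 19
LF_Supplier sourcing = LS_Regulatory filing = 21; LS_Supplier sourcing = 21−13 = 8
LF_Tooling = min(LS_Supplier sourcing=8, LS_Pilot run=19, LS_QA=16, LS_Packaging design=6) = 6; LS_Tooling = 6−6 = 0
Slack_QA = LS_QA − ES_QA = 16 − 6 = 10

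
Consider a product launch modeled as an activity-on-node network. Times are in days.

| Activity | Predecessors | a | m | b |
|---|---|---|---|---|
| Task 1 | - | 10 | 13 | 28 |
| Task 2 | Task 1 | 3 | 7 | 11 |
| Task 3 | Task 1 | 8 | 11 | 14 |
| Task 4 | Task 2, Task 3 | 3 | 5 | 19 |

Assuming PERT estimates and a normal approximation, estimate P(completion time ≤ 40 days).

te_Task 1 = (10 + 4·13 + 28)/6 = 90/6 = 15; σ²_Task 1 = ((28−10)/6)² = 9.000
te_Task 2 = (3 + 4·7 + 11)/6 = 42/6 = 7; σ²_Task 2 = ((11−3)/6)² = 1.778
te_Task 3 = (8 + 4·11 + 14)/6 = 66/6 = 11; σ²_Task 3 = ((14−8)/6)² = 1.000
te_Task 4 = (3 + 4·5 + 19)/6 = 42/6 = 7; σ²_Task 4 = ((19−3)/6)² = 7.111

Forward pass:
ES_Task 1 = 0; EF_Task 1 = 15
ES_Task 2 = 15; EF_Task 2 = 15+7 = 22
ES_Task 3 = 15; EF_Task 3 = 15+11 = 26
ES_Task 4 = max(EF_Task 2=22, EF_Task 3=26) = 26; EF_Task 4 = 26+7 = 33
Expected project duration μ = 33 days. Critical path: Task 1 → Task 3 → Task 4.

Variance along critical path = 9.000 + 1.000 + 7.111 = 17.111; σ = √17.111 = 4.137 days.
Z = (40 − 33) / 4.137 = 1.692
P(T ≤ 40) = Φ(1.692) ≈ 0.955

0.955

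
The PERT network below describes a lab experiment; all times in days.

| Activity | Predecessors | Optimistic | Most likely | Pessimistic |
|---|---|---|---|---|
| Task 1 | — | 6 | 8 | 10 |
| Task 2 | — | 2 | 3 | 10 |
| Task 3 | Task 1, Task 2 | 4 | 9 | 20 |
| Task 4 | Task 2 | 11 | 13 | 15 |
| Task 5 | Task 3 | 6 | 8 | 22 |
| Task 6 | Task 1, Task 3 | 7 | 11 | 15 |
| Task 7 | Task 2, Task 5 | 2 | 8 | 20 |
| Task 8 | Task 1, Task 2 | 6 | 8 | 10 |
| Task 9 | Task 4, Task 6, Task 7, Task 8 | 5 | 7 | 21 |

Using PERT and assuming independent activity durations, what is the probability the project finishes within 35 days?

te_Task 1 = (6 + 4·8 + 10)/6 = 48/6 = 8; σ²_Task 1 = ((10−6)/6)² = 0.444
te_Task 2 = (2 + 4·3 + 10)/6 = 24/6 = 4; σ²_Task 2 = ((10−2)/6)² = 1.778
te_Task 3 = (4 + 4·9 + 20)/6 = 60/6 = 10; σ²_Task 3 = ((20−4)/6)² = 7.111
te_Task 4 = (11 + 4·13 + 15)/6 = 78/6 = 13; σ²_Task 4 = ((15−11)/6)² = 0.444
te_Task 5 = (6 + 4·8 + 22)/6 = 60/6 = 10; σ²_Task 5 = ((22−6)/6)² = 7.111
te_Task 6 = (7 + 4·11 + 15)/6 = 66/6 = 11; σ²_Task 6 = ((15−7)/6)² = 1.778
te_Task 7 = (2 + 4·8 + 20)/6 = 54/6 = 9; σ²_Task 7 = ((20−2)/6)² = 9.000
te_Task 8 = (6 + 4·8 + 10)/6 = 48/6 = 8; σ²_Task 8 = ((10−6)/6)² = 0.444
te_Task 9 = (5 + 4·7 + 21)/6 = 54/6 = 9; σ²_Task 9 = ((21−5)/6)² = 7.111

Forward pass:
ES_Task 1 = 0; EF_Task 1 = 8
ES_Task 2 = 0; EF_Task 2 = 4
ES_Task 3 = max(EF_Task 1=8, EF_Task 2=4) = 8; EF_Task 3 = 8+10 = 18
ES_Task 4 = 4; EF_Task 4 = 4+13 = 17
ES_Task 5 = 18; EF_Task 5 = 18+10 = 28
ES_Task 6 = max(EF_Task 1=8, EF_Task 3=18) = 18; EF_Task 6 = 18+11 = 29
ES_Task 7 = max(EF_Task 2=4, EF_Task 5=28) = 28; EF_Task 7 = 28+9 = 37
ES_Task 8 = max(EF_Task 1=8, EF_Task 2=4) = 8; EF_Task 8 = 8+8 = 16
ES_Task 9 = max(EF_Task 4=17, EF_Task 6=29, EF_Task 7=37, EF_Task 8=16) = 37; EF_Task 9 = 37+9 = 46
Expected project duration μ = 46 days. Critical path: Task 1 → Task 3 → Task 5 → Task 7 → Task 9.

Variance along critical path = 0.444 + 7.111 + 7.111 + 9.000 + 7.111 = 30.778; σ = √30.778 = 5.548 days.
Z = (35 − 46) / 5.548 = -1.983
P(T ≤ 35) = Φ(-1.983) ≈ 0.024

0.024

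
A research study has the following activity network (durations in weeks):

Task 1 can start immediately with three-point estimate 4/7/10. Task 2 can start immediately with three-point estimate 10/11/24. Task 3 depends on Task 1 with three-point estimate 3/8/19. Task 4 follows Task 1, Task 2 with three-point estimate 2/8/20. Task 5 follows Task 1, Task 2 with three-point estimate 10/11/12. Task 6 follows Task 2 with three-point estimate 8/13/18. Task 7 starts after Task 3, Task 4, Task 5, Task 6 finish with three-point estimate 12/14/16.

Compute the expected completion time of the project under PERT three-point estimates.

te_Task 1 = (4 + 4·7 + 10)/6 = 42/6 = 7
te_Task 2 = (10 + 4·11 + 24)/6 = 78/6 = 13
te_Task 3 = (3 + 4·8 + 19)/6 = 54/6 = 9
te_Task 4 = (2 + 4·8 + 20)/6 = 54/6 = 9
te_Task 5 = (10 + 4·11 + 12)/6 = 66/6 = 11
te_Task 6 = (8 + 4·13 + 18)/6 = 78/6 = 13
te_Task 7 = (12 + 4·14 + 16)/6 = 84/6 = 14

Forward pass:
ES_Task 1 = 0; EF_Task 1 = 7
ES_Task 2 = 0; EF_Task 2 = 13
ES_Task 3 = 7; EF_Task 3 = 7+9 = 16
ES_Task 4 = max(EF_Task 1=7, EF_Task 2=13) = 13; EF_Task 4 = 13+9 = 22
ES_Task 5 = max(EF_Task 1=7, EF_Task 2=13) = 13; EF_Task 5 = 13+11 = 24
ES_Task 6 = 13; EF_Task 6 = 13+13 = 26
ES_Task 7 = max(EF_Task 3=16, EF_Task 4=22, EF_Task 5=24, EF_Task 6=26) = 26; EF_Task 7 = 26+14 = 40
Expected project duration μ = 40 weeks. Critical path: Task 2 → Task 6 → Task 7.

40 weeks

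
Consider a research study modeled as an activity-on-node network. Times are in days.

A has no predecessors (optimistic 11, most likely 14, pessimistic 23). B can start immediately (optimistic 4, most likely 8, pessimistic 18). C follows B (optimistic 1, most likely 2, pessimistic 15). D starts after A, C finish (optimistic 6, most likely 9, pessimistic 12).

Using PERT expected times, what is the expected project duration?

te_A = (11 + 4·14 + 23)/6 = 90/6 = 15
te_B = (4 + 4·8 + 18)/6 = 54/6 = 9
te_C = (1 + 4·2 + 15)/6 = 24/6 = 4
te_D = (6 + 4·9 + 12)/6 = 54/6 = 9

Forward pass:
ES_A = 0; EF_A = 15
ES_B = 0; EF_B = 9
ES_C = 9; EF_C = 9+4 = 13
ES_D = max(EF_A=15, EF_C=13) = 15; EF_D = 15+9 = 24
Expected project duration μ = 24 days. Critical path: A → D.

24 days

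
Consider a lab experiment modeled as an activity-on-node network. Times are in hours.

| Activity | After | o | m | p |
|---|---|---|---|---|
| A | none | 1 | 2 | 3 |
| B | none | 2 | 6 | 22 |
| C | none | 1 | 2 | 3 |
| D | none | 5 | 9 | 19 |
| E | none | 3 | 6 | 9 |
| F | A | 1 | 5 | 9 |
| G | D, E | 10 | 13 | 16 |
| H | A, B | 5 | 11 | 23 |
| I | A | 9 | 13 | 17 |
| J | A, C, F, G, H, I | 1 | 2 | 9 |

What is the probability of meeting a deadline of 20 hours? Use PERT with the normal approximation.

0.018

te_A = (1 + 4·2 + 3)/6 = 12/6 = 2; σ²_A = ((3−1)/6)² = 0.111
te_B = (2 + 4·6 + 22)/6 = 48/6 = 8; σ²_B = ((22−2)/6)² = 11.111
te_C = (1 + 4·2 + 3)/6 = 12/6 = 2; σ²_C = ((3−1)/6)² = 0.111
te_D = (5 + 4·9 + 19)/6 = 60/6 = 10; σ²_D = ((19−5)/6)² = 5.444
te_E = (3 + 4·6 + 9)/6 = 36/6 = 6; σ²_E = ((9−3)/6)² = 1.000
te_F = (1 + 4·5 + 9)/6 = 30/6 = 5; σ²_F = ((9−1)/6)² = 1.778
te_G = (10 + 4·13 + 16)/6 = 78/6 = 13; σ²_G = ((16−10)/6)² = 1.000
te_H = (5 + 4·11 + 23)/6 = 72/6 = 12; σ²_H = ((23−5)/6)² = 9.000
te_I = (9 + 4·13 + 17)/6 = 78/6 = 13; σ²_I = ((17−9)/6)² = 1.778
te_J = (1 + 4·2 + 9)/6 = 18/6 = 3; σ²_J = ((9−1)/6)² = 1.778

Forward pass:
ES_A = 0; EF_A = 2
ES_B = 0; EF_B = 8
ES_C = 0; EF_C = 2
ES_D = 0; EF_D = 10
ES_E = 0; EF_E = 6
ES_F = 2; EF_F = 2+5 = 7
ES_G = max(EF_D=10, EF_E=6) = 10; EF_G = 10+13 = 23
ES_H = max(EF_A=2, EF_B=8) = 8; EF_H = 8+12 = 20
ES_I = 2; EF_I = 2+13 = 15
ES_J = max(EF_A=2, EF_C=2, EF_F=7, EF_G=23, EF_H=20, EF_I=15) = 23; EF_J = 23+3 = 26
Expected project duration μ = 26 hours. Critical path: D → G → J.

Variance along critical path = 5.444 + 1.000 + 1.778 = 8.222; σ = √8.222 = 2.867 hours.
Z = (20 − 26) / 2.867 = -2.092
P(T ≤ 20) = Φ(-2.092) ≈ 0.018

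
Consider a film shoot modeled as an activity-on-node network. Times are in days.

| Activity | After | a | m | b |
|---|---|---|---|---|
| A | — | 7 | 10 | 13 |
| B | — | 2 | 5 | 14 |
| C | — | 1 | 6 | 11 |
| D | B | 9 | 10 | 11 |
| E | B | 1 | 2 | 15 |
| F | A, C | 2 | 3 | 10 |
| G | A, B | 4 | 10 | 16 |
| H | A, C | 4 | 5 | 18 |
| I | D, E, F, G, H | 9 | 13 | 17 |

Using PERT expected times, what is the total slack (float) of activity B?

te_A = (7 + 4·10 + 13)/6 = 60/6 = 10
te_B = (2 + 4·5 + 14)/6 = 36/6 = 6
te_C = (1 + 4·6 + 11)/6 = 36/6 = 6
te_D = (9 + 4·10 + 11)/6 = 60/6 = 10
te_E = (1 + 4·2 + 15)/6 = 24/6 = 4
te_F = (2 + 4·3 + 10)/6 = 24/6 = 4
te_G = (4 + 4·10 + 16)/6 = 60/6 = 10
te_H = (4 + 4·5 + 18)/6 = 42/6 = 7
te_I = (9 + 4·13 + 17)/6 = 78/6 = 13

Forward pass:
ES_A = 0; EF_A = 10
ES_B = 0; EF_B = 6
ES_C = 0; EF_C = 6
ES_D = 6; EF_D = 6+10 = 16
ES_E = 6; EF_E = 6+4 = 10
ES_F = max(EF_A=10, EF_C=6) = 10; EF_F = 10+4 = 14
ES_G = max(EF_A=10, EF_B=6) = 10; EF_G = 10+10 = 20
ES_H = max(EF_A=10, EF_C=6) = 10; EF_H = 10+7 = 17
ES_I = max(EF_D=16, EF_E=10, EF_F=14, EF_G=20, EF_H=17) = 20; EF_I = 20+13 = 33
Expected project duration μ = 33 days. Critical path: A → G → I.

Backward pass:
LF_I = 33; LS_I = 33−13 = 20
LF_H = LS_I = 20; LS_H = 20−7 = 13
LF_G = LS_I = 20; LS_G = 20−10 = 10
LF_F = LS_I = 20; LS_F = 20−4 = 16
LF_E = LS_I = 20; LS_E = 20−4 = 16
LF_D = LS_I = 20; LS_D = 20−10 = 10
LF_C = min(LS_F=16, LS_H=13) = 13; LS_C = 13−6 = 7
LF_B = min(LS_D=10, LS_E=16, LS_G=10) = 10; LS_B = 10−6 = 4
LF_A = min(LS_F=16, LS_G=10, LS_H=13) = 10; LS_A = 10−10 = 0
Slack_B = LS_B − ES_B = 4 − 0 = 4

4 days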